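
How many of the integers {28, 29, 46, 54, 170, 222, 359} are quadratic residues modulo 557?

6

(28/557) = +1 → QR.
(29/557) = +1 → QR.
(46/557) = +1 → QR.
(54/557) = +1 → QR.
(170/557) = +1 → QR.
(222/557) = -1 → non-residue.
(359/557) = +1 → QR.
Total quadratic residues among the 7: 6.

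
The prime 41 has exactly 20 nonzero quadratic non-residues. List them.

3,6,7,11,12,13,14,15,17,19,22,24,26,27,28,29,30,34,35,38

Square k = 1,…,20 (k and 41−k give the same square):
1²=1, 2²=4, 3²=9, 4²=16, 5²=25, 6²=36, 7²≡8, 8²≡23, 9²≡40, 10²≡18, 11²≡39, 12²≡21, 13²≡5, 14²≡32, 15²≡20, 16²≡10, 17²≡2, 18²≡37, 19²≡33, 20²≡31 (mod 41).
The residues are {1, 2, 4, 5, 8, 9, 10, 16, 18, 20, 21, 23, 25, 31, 32, 33, 36, 37, 39, 40}; the non-residues are the remaining 20 nonzero classes.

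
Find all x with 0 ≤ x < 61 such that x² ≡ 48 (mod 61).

61 ≡ 1 (mod 4), so we find a root by search.
Trying successive values, 29² = 841 ≡ 48 (mod 61). The other root is 61 − 29 = 32.

29, 32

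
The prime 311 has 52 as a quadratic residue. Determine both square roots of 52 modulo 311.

36, 275

Since 311 ≡ 3 (mod 4), a square root of 52 is 52^((311+1)/4) = 52^78 mod 311.
Repeated squaring: 52^2≡216, 52^4≡6, 52^8≡36, 52^16≡52, 52^32≡216, 52^64≡6 (mod 311).
52^78 = 52^(64+8+4+2) ≡ 36 (mod 311).
Check: 36² = 1296 ≡ 52 (mod 311). The two roots are 36 and 275.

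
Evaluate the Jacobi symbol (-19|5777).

First reduce: -19 ≡ 5758 (mod 5777).
Pull out 2: since 5777 ≡ 1 (mod 8), (2/5777) = +1.
Reciprocity: 2879 ≡ 3 and 5777 ≡ 1 (mod 4), so (2879/5777) = +(5777/2879).
Reduce top mod 2879: now compute (19/2879).
Reciprocity: 19 ≡ 3 and 2879 ≡ 3 (mod 4), so (19/2879) = −(2879/19).
Reduce top mod 19: now compute (10/19).
Pull out 2: since 19 ≡ 3 (mod 8), (2/19) = -1.
Reciprocity: 5 ≡ 1 and 19 ≡ 3 (mod 4), so (5/19) = +(19/5).
Reduce top mod 5: now compute (4/5).
Pull out 2^2: since 5 ≡ 5 (mod 8), (2/5) = -1, so (2/5)^2 = +1.
Reached (1/5) = 1. Collecting the sign flips along the way, the symbol is +1.

1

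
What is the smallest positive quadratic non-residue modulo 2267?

2

(2/2267) = −1, so 2 is the smallest positive non-residue mod 2267.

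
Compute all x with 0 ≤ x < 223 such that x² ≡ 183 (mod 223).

Since 223 ≡ 3 (mod 4), a square root of 183 is 183^((223+1)/4) = 183^56 mod 223.
Repeated squaring: 183^2≡39, 183^4≡183, 183^8≡39, 183^16≡183, 183^32≡39 (mod 223).
183^56 = 183^(32+16+8) ≡ 39 (mod 223).
Check: 39² = 1521 ≡ 183 (mod 223). The two roots are 39 and 184.

39, 184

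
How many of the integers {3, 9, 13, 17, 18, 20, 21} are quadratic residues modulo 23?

4

(3/23) = +1 → QR.
(9/23) = +1 → QR.
(13/23) = +1 → QR.
(17/23) = -1 → non-residue.
(18/23) = +1 → QR.
(20/23) = -1 → non-residue.
(21/23) = -1 → non-residue.
Total quadratic residues among the 7: 4.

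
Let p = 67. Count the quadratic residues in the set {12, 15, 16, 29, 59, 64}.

5

(12/67) = -1 → non-residue.
(15/67) = +1 → QR.
(16/67) = +1 → QR.
(29/67) = +1 → QR.
(59/67) = +1 → QR.
(64/67) = +1 → QR.
Total quadratic residues among the 6: 5.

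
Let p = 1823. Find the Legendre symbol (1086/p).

1

Pull out 2: since 1823 ≡ 7 (mod 8), (2/1823) = +1.
Reciprocity: 543 ≡ 3 and 1823 ≡ 3 (mod 4), so (543/1823) = −(1823/543).
Reduce top mod 543: now compute (194/543).
Pull out 2: since 543 ≡ 7 (mod 8), (2/543) = +1.
Reciprocity: 97 ≡ 1 and 543 ≡ 3 (mod 4), so (97/543) = +(543/97).
Reduce top mod 97: now compute (58/97).
Pull out 2: since 97 ≡ 1 (mod 8), (2/97) = +1.
Reciprocity: 29 ≡ 1 and 97 ≡ 1 (mod 4), so (29/97) = +(97/29).
Reduce top mod 29: now compute (10/29).
Pull out 2: since 29 ≡ 5 (mod 8), (2/29) = -1.
Reciprocity: 5 ≡ 1 and 29 ≡ 1 (mod 4), so (5/29) = +(29/5).
Reduce top mod 5: now compute (4/5).
Pull out 2^2: since 5 ≡ 5 (mod 8), (2/5) = -1, so (2/5)^2 = +1.
Reached (1/5) = 1. Collecting the sign flips along the way, the symbol is +1.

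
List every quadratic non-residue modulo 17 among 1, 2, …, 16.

3,5,6,7,10,11,12,14

Square k = 1,…,8 (k and 17−k give the same square):
1²=1, 2²=4, 3²=9, 4²=16, 5²≡8, 6²≡2, 7²≡15, 8²≡13 (mod 17).
The residues are {1, 2, 4, 8, 9, 13, 15, 16}; the non-residues are the remaining 8 nonzero classes.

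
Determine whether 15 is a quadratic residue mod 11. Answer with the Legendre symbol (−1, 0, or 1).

Euler's criterion: (15/11) ≡ 4^5 (mod 11).
4^2 ≡ 5 (mod 11)
4^4 ≡ 3 (mod 11)
4^5 = 4^(4+1) ≡ 1 (mod 11).
Result is 1, so (15/11) = 1.

1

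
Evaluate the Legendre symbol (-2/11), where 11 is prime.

1

First reduce: -2 ≡ 9 (mod 11).
Reciprocity: 9 ≡ 1 and 11 ≡ 3 (mod 4), so (9/11) = +(11/9).
Reduce top mod 9: now compute (2/9).
Pull out 2: since 9 ≡ 1 (mod 8), (2/9) = +1.
Reached (1/9) = 1. Collecting the sign flips along the way, the symbol is +1.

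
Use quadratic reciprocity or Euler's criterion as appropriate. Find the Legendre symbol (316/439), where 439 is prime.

-1

Pull out 2^2: since 439 ≡ 7 (mod 8), (2/439) = +1, so (2/439)^2 = +1.
Reciprocity: 79 ≡ 3 and 439 ≡ 3 (mod 4), so (79/439) = −(439/79).
Reduce top mod 79: now compute (44/79).
Pull out 2^2: since 79 ≡ 7 (mod 8), (2/79) = +1, so (2/79)^2 = +1.
Reciprocity: 11 ≡ 3 and 79 ≡ 3 (mod 4), so (11/79) = −(79/11).
Reduce top mod 11: now compute (2/11).
Pull out 2: since 11 ≡ 3 (mod 8), (2/11) = -1.
Reached (1/11) = 1. Collecting the sign flips along the way, the symbol is -1.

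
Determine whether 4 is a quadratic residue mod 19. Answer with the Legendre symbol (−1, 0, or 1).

Euler's criterion: (4/19) ≡ 4^9 (mod 19).
4^2 ≡ 16 (mod 19)
4^4 ≡ 9 (mod 19)
4^8 ≡ 5 (mod 19)
4^9 = 4^(8+1) ≡ 1 (mod 19).
Result is 1, so (4/19) = 1.

1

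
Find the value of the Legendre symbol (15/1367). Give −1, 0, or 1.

Reciprocity: 15 ≡ 3 and 1367 ≡ 3 (mod 4), so (15/1367) = −(1367/15).
Reduce top mod 15: now compute (2/15).
Pull out 2: since 15 ≡ 7 (mod 8), (2/15) = +1.
Reached (1/15) = 1. Collecting the sign flips along the way, the symbol is -1.

-1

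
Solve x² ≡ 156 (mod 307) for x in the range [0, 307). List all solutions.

Since 307 ≡ 3 (mod 4), a square root of 156 is 156^((307+1)/4) = 156^77 mod 307.
Repeated squaring: 156^2≡83, 156^4≡135, 156^8≡112, 156^16≡264, 156^32≡7, 156^64≡49 (mod 307).
156^77 = 156^(64+8+4+1) ≡ 69 (mod 307).
Check: 69² = 4761 ≡ 156 (mod 307). The two roots are 69 and 238.

69, 238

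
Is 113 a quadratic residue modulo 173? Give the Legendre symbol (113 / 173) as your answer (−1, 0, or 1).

1

Reciprocity: 113 ≡ 1 and 173 ≡ 1 (mod 4), so (113/173) = +(173/113).
Reduce top mod 113: now compute (60/113).
Pull out 2^2: since 113 ≡ 1 (mod 8), (2/113) = +1, so (2/113)^2 = +1.
Reciprocity: 15 ≡ 3 and 113 ≡ 1 (mod 4), so (15/113) = +(113/15).
Reduce top mod 15: now compute (8/15).
Pull out 2^3: since 15 ≡ 7 (mod 8), (2/15) = +1, so (2/15)^3 = +1.
Reached (1/15) = 1. Collecting the sign flips along the way, the symbol is +1.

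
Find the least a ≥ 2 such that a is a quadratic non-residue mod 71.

(2/71) = +1, so 2 is a residue.
(3/71) = +1, so 3 is a residue.
(4/71) = +1, so 4 is a residue.
(5/71) = +1, so 5 is a residue.
(6/71) = +1, so 6 is a residue.
(7/71) = −1, so 7 is the smallest positive non-residue mod 71.

7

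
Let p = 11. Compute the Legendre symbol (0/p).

0

Top reduces to 0: gcd > 1, so the symbol is 0.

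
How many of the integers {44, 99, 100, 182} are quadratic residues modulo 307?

(44/307) = +1 → QR.
(99/307) = +1 → QR.
(100/307) = +1 → QR.
(182/307) = +1 → QR.
Total quadratic residues among the 4: 4.

4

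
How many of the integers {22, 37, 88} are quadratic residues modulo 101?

3

(22/101) = +1 → QR.
(37/101) = +1 → QR.
(88/101) = +1 → QR.
Total quadratic residues among the 3: 3.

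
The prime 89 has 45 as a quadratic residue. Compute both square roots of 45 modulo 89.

32, 57

89 ≡ 1 (mod 4), so we find a root by search.
Trying successive values, 32² = 1024 ≡ 45 (mod 89). The other root is 89 − 32 = 57.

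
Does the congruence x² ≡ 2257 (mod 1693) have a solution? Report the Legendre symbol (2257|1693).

1

First reduce: 2257 ≡ 564 (mod 1693).
Pull out 2^2: since 1693 ≡ 5 (mod 8), (2/1693) = -1, so (2/1693)^2 = +1.
Reciprocity: 141 ≡ 1 and 1693 ≡ 1 (mod 4), so (141/1693) = +(1693/141).
Reduce top mod 141: now compute (1/141).
Reached (1/141) = 1. Collecting the sign flips along the way, the symbol is +1.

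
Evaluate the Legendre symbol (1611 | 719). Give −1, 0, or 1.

-1

First reduce: 1611 ≡ 173 (mod 719).
Reciprocity: 173 ≡ 1 and 719 ≡ 3 (mod 4), so (173/719) = +(719/173).
Reduce top mod 173: now compute (27/173).
Reciprocity: 27 ≡ 3 and 173 ≡ 1 (mod 4), so (27/173) = +(173/27).
Reduce top mod 27: now compute (11/27).
Reciprocity: 11 ≡ 3 and 27 ≡ 3 (mod 4), so (11/27) = −(27/11).
Reduce top mod 11: now compute (5/11).
Reciprocity: 5 ≡ 1 and 11 ≡ 3 (mod 4), so (5/11) = +(11/5).
Reduce top mod 5: now compute (1/5).
Reached (1/5) = 1. Collecting the sign flips along the way, the symbol is -1.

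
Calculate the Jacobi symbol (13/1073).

-1

Reciprocity: 13 ≡ 1 and 1073 ≡ 1 (mod 4), so (13/1073) = +(1073/13).
Reduce top mod 13: now compute (7/13).
Reciprocity: 7 ≡ 3 and 13 ≡ 1 (mod 4), so (7/13) = +(13/7).
Reduce top mod 7: now compute (6/7).
Pull out 2: since 7 ≡ 7 (mod 8), (2/7) = +1.
Reciprocity: 3 ≡ 3 and 7 ≡ 3 (mod 4), so (3/7) = −(7/3).
Reduce top mod 3: now compute (1/3).
Reached (1/3) = 1. Collecting the sign flips along the way, the symbol is -1.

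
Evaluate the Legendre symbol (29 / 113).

-1

Reciprocity: 29 ≡ 1 and 113 ≡ 1 (mod 4), so (29/113) = +(113/29).
Reduce top mod 29: now compute (26/29).
Pull out 2: since 29 ≡ 5 (mod 8), (2/29) = -1.
Reciprocity: 13 ≡ 1 and 29 ≡ 1 (mod 4), so (13/29) = +(29/13).
Reduce top mod 13: now compute (3/13).
Reciprocity: 3 ≡ 3 and 13 ≡ 1 (mod 4), so (3/13) = +(13/3).
Reduce top mod 3: now compute (1/3).
Reached (1/3) = 1. Collecting the sign flips along the way, the symbol is -1.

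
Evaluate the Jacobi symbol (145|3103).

0

Reciprocity: 145 ≡ 1 and 3103 ≡ 3 (mod 4), so (145/3103) = +(3103/145).
Reduce top mod 145: now compute (58/145).
Pull out 2: since 145 ≡ 1 (mod 8), (2/145) = +1.
Reciprocity: 29 ≡ 1 and 145 ≡ 1 (mod 4), so (29/145) = +(145/29).
Reduce top mod 29: now compute (0/29).
Top reduces to 0: gcd > 1, so the symbol is 0.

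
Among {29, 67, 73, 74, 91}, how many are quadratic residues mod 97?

2

(29/97) = -1 → non-residue.
(67/97) = -1 → non-residue.
(73/97) = +1 → QR.
(74/97) = -1 → non-residue.
(91/97) = +1 → QR.
Total quadratic residues among the 5: 2.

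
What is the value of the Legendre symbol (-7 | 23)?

First reduce: -7 ≡ 16 (mod 23).
Pull out 2^4: since 23 ≡ 7 (mod 8), (2/23) = +1, so (2/23)^4 = +1.
Reached (1/23) = 1. Collecting the sign flips along the way, the symbol is +1.

1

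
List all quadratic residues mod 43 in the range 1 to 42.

Square k = 1,…,21 (k and 43−k give the same square):
1²=1, 2²=4, 3²=9, 4²=16, 5²=25, 6²=36, 7²≡6, 8²≡21, 9²≡38, 10²≡14, 11²≡35, 12²≡15, 13²≡40, 14²≡24, 15²≡10, 16²≡41, 17²≡31, 18²≡23, 19²≡17, 20²≡13, 21²≡11 (mod 43).
So the quadratic residues mod 43 are {1, 4, 6, 9, 10, 11, 13, 14, 15, 16, 17, 21, 23, 24, 25, 31, 35, 36, 38, 40, 41}.

1, 4, 6, 9, 10, 11, 13, 14, 15, 16, 17, 21, 23, 24, 25, 31, 35, 36, 38, 40, 41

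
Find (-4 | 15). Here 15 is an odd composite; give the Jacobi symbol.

First reduce: -4 ≡ 11 (mod 15).
Reciprocity: 11 ≡ 3 and 15 ≡ 3 (mod 4), so (11/15) = −(15/11).
Reduce top mod 11: now compute (4/11).
Pull out 2^2: since 11 ≡ 3 (mod 8), (2/11) = -1, so (2/11)^2 = +1.
Reached (1/11) = 1. Collecting the sign flips along the way, the symbol is -1.

-1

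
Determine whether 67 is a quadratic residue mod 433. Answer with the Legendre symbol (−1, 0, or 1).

Reciprocity: 67 ≡ 3 and 433 ≡ 1 (mod 4), so (67/433) = +(433/67).
Reduce top mod 67: now compute (31/67).
Reciprocity: 31 ≡ 3 and 67 ≡ 3 (mod 4), so (31/67) = −(67/31).
Reduce top mod 31: now compute (5/31).
Reciprocity: 5 ≡ 1 and 31 ≡ 3 (mod 4), so (5/31) = +(31/5).
Reduce top mod 5: now compute (1/5).
Reached (1/5) = 1. Collecting the sign flips along the way, the symbol is -1.

-1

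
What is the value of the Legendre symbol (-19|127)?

Euler's criterion: (-19/127) ≡ 108^63 (mod 127).
108^2 ≡ 107 (mod 127)
108^4 ≡ 19 (mod 127)
108^8 ≡ 107 (mod 127)
108^16 ≡ 19 (mod 127)
108^32 ≡ 107 (mod 127)
108^63 = 108^(32+16+8+4+2+1) ≡ 126 (mod 127).
Result is 126 ≡ −1, so (-19/127) = −1.

-1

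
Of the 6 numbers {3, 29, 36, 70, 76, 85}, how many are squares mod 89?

(3/89) = -1 → non-residue.
(29/89) = -1 → non-residue.
(36/89) = +1 → QR.
(70/89) = -1 → non-residue.
(76/89) = -1 → non-residue.
(85/89) = +1 → QR.
Total quadratic residues among the 6: 2.

2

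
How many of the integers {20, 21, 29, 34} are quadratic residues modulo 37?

2

(20/37) = -1 → non-residue.
(21/37) = +1 → QR.
(29/37) = -1 → non-residue.
(34/37) = +1 → QR.
Total quadratic residues among the 4: 2.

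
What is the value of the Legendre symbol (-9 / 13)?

1

First reduce: -9 ≡ 4 (mod 13).
Pull out 2^2: since 13 ≡ 5 (mod 8), (2/13) = -1, so (2/13)^2 = +1.
Reached (1/13) = 1. Collecting the sign flips along the way, the symbol is +1.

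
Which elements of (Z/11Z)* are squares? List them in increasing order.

1, 3, 4, 5, 9

Square k = 1,…,5 (k and 11−k give the same square):
1²=1, 2²=4, 3²=9, 4²≡5, 5²≡3 (mod 11).
So the quadratic residues mod 11 are {1, 3, 4, 5, 9}.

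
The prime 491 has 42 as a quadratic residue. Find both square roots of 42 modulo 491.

Since 491 ≡ 3 (mod 4), a square root of 42 is 42^((491+1)/4) = 42^123 mod 491.
Repeated squaring: 42^2≡291, 42^4≡229, 42^8≡395, 42^16≡378, 42^32≡3, 42^64≡9 (mod 491).
42^123 = 42^(64+32+16+8+2+1) ≡ 459 (mod 491).
Check: 459² = 210681 ≡ 42 (mod 491). The two roots are 32 and 459.

32, 459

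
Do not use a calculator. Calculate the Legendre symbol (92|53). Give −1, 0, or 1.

First reduce: 92 ≡ 39 (mod 53).
Reciprocity: 39 ≡ 3 and 53 ≡ 1 (mod 4), so (39/53) = +(53/39).
Reduce top mod 39: now compute (14/39).
Pull out 2: since 39 ≡ 7 (mod 8), (2/39) = +1.
Reciprocity: 7 ≡ 3 and 39 ≡ 3 (mod 4), so (7/39) = −(39/7).
Reduce top mod 7: now compute (4/7).
Pull out 2^2: since 7 ≡ 7 (mod 8), (2/7) = +1, so (2/7)^2 = +1.
Reached (1/7) = 1. Collecting the sign flips along the way, the symbol is -1.

-1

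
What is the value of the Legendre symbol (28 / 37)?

1

Pull out 2^2: since 37 ≡ 5 (mod 8), (2/37) = -1, so (2/37)^2 = +1.
Reciprocity: 7 ≡ 3 and 37 ≡ 1 (mod 4), so (7/37) = +(37/7).
Reduce top mod 7: now compute (2/7).
Pull out 2: since 7 ≡ 7 (mod 8), (2/7) = +1.
Reached (1/7) = 1. Collecting the sign flips along the way, the symbol is +1.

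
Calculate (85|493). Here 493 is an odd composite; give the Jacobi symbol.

Reciprocity: 85 ≡ 1 and 493 ≡ 1 (mod 4), so (85/493) = +(493/85).
Reduce top mod 85: now compute (68/85).
Pull out 2^2: since 85 ≡ 5 (mod 8), (2/85) = -1, so (2/85)^2 = +1.
Reciprocity: 17 ≡ 1 and 85 ≡ 1 (mod 4), so (17/85) = +(85/17).
Reduce top mod 17: now compute (0/17).
Top reduces to 0: gcd > 1, so the symbol is 0.

0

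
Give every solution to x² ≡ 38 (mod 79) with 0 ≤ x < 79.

14, 65

Since 79 ≡ 3 (mod 4), a square root of 38 is 38^((79+1)/4) = 38^20 mod 79.
Repeated squaring: 38^2≡22, 38^4≡10, 38^8≡21, 38^16≡46 (mod 79).
38^20 = 38^(16+4) ≡ 65 (mod 79).
Check: 65² = 4225 ≡ 38 (mod 79). The two roots are 14 and 65.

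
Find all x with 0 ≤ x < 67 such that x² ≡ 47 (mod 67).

28, 39

Since 67 ≡ 3 (mod 4), a square root of 47 is 47^((67+1)/4) = 47^17 mod 67.
Repeated squaring: 47^2≡65, 47^4≡4, 47^8≡16, 47^16≡55 (mod 67).
47^17 = 47^(16+1) ≡ 39 (mod 67).
Check: 39² = 1521 ≡ 47 (mod 67). The two roots are 28 and 39.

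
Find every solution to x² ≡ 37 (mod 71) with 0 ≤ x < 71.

Since 71 ≡ 3 (mod 4), a square root of 37 is 37^((71+1)/4) = 37^18 mod 71.
Repeated squaring: 37^2≡20, 37^4≡45, 37^8≡37, 37^16≡20 (mod 71).
37^18 = 37^(16+2) ≡ 45 (mod 71).
Check: 45² = 2025 ≡ 37 (mod 71). The two roots are 26 and 45.

26, 45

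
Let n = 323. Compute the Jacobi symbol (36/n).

Pull out 2^2: since 323 ≡ 3 (mod 8), (2/323) = -1, so (2/323)^2 = +1.
Reciprocity: 9 ≡ 1 and 323 ≡ 3 (mod 4), so (9/323) = +(323/9).
Reduce top mod 9: now compute (8/9).
Pull out 2^3: since 9 ≡ 1 (mod 8), (2/9) = +1, so (2/9)^3 = +1.
Reached (1/9) = 1. Collecting the sign flips along the way, the symbol is +1.

1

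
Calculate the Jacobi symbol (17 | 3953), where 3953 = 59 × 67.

Reciprocity: 17 ≡ 1 and 3953 ≡ 1 (mod 4), so (17/3953) = +(3953/17).
Reduce top mod 17: now compute (9/17).
Reciprocity: 9 ≡ 1 and 17 ≡ 1 (mod 4), so (9/17) = +(17/9).
Reduce top mod 9: now compute (8/9).
Pull out 2^3: since 9 ≡ 1 (mod 8), (2/9) = +1, so (2/9)^3 = +1.
Reached (1/9) = 1. Collecting the sign flips along the way, the symbol is +1.

1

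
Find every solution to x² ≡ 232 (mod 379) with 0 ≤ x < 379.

Since 379 ≡ 3 (mod 4), a square root of 232 is 232^((379+1)/4) = 232^95 mod 379.
Repeated squaring: 232^2≡6, 232^4≡36, 232^8≡159, 232^16≡267, 232^32≡37, 232^64≡232 (mod 379).
232^95 = 232^(64+16+8+4+2+1) ≡ 37 (mod 379).
Check: 37² = 1369 ≡ 232 (mod 379). The two roots are 37 and 342.

37, 342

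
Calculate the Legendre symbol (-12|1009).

1

Euler's criterion: (-12/1009) ≡ 997^504 (mod 1009).
997^2 ≡ 144 (mod 1009)
997^4 ≡ 556 (mod 1009)
997^8 ≡ 382 (mod 1009)
997^16 ≡ 628 (mod 1009)
997^32 ≡ 874 (mod 1009)
997^64 ≡ 63 (mod 1009)
997^128 ≡ 942 (mod 1009)
997^256 ≡ 453 (mod 1009)
997^504 = 997^(256+128+64+32+16+8) ≡ 1 (mod 1009).
Result is 1, so (-12/1009) = 1.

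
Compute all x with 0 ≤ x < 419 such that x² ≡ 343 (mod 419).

Since 419 ≡ 3 (mod 4), a square root of 343 is 343^((419+1)/4) = 343^105 mod 419.
Repeated squaring: 343^2≡329, 343^4≡139, 343^8≡47, 343^16≡114, 343^32≡7, 343^64≡49 (mod 419).
343^105 = 343^(64+32+8+1) ≡ 379 (mod 419).
Check: 379² = 143641 ≡ 343 (mod 419). The two roots are 40 and 379.

40, 379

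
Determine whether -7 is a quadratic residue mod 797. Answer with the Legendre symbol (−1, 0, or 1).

Euler's criterion: (-7/797) ≡ 790^398 (mod 797).
790^2 ≡ 49 (mod 797)
790^4 ≡ 10 (mod 797)
790^8 ≡ 100 (mod 797)
790^16 ≡ 436 (mod 797)
790^32 ≡ 410 (mod 797)
790^64 ≡ 730 (mod 797)
790^128 ≡ 504 (mod 797)
790^256 ≡ 570 (mod 797)
790^398 = 790^(256+128+8+4+2) ≡ 796 (mod 797).
Result is 796 ≡ −1, so (-7/797) = −1.

-1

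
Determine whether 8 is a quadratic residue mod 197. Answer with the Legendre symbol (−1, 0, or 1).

-1

Pull out 2^3: since 197 ≡ 5 (mod 8), (2/197) = -1, so (2/197)^3 = -1.
Reached (1/197) = 1. Collecting the sign flips along the way, the symbol is -1.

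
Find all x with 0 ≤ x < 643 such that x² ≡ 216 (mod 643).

254, 389

Since 643 ≡ 3 (mod 4), a square root of 216 is 216^((643+1)/4) = 216^161 mod 643.
Repeated squaring: 216^2≡360, 216^4≡357, 216^8≡135, 216^16≡221, 216^32≡616, 216^64≡86, 216^128≡323 (mod 643).
216^161 = 216^(128+32+1) ≡ 254 (mod 643).
Check: 254² = 64516 ≡ 216 (mod 643). The two roots are 254 and 389.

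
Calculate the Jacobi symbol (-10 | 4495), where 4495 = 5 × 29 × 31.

First reduce: -10 ≡ 4485 (mod 4495).
Reciprocity: 4485 ≡ 1 and 4495 ≡ 3 (mod 4), so (4485/4495) = +(4495/4485).
Reduce top mod 4485: now compute (10/4485).
Pull out 2: since 4485 ≡ 5 (mod 8), (2/4485) = -1.
Reciprocity: 5 ≡ 1 and 4485 ≡ 1 (mod 4), so (5/4485) = +(4485/5).
Reduce top mod 5: now compute (0/5).
Top reduces to 0: gcd > 1, so the symbol is 0.

0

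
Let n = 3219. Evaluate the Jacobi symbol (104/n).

Pull out 2^3: since 3219 ≡ 3 (mod 8), (2/3219) = -1, so (2/3219)^3 = -1.
Reciprocity: 13 ≡ 1 and 3219 ≡ 3 (mod 4), so (13/3219) = +(3219/13).
Reduce top mod 13: now compute (8/13).
Pull out 2^3: since 13 ≡ 5 (mod 8), (2/13) = -1, so (2/13)^3 = -1.
Reached (1/13) = 1. Collecting the sign flips along the way, the symbol is +1.

1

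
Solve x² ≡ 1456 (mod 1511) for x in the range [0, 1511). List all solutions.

Since 1511 ≡ 3 (mod 4), a square root of 1456 is 1456^((1511+1)/4) = 1456^378 mod 1511.
Repeated squaring: 1456^2≡3, 1456^4≡9, 1456^8≡81, 1456^16≡517, 1456^32≡1353, 1456^64≡788, 1456^128≡1434, 1456^256≡1396 (mod 1511).
1456^378 = 1456^(256+64+32+16+8+2) ≡ 272 (mod 1511).
Check: 272² = 73984 ≡ 1456 (mod 1511). The two roots are 272 and 1239.

272, 1239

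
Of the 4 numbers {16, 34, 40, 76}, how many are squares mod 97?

(16/97) = +1 → QR.
(34/97) = -1 → non-residue.
(40/97) = -1 → non-residue.
(76/97) = -1 → non-residue.
Total quadratic residues among the 4: 1.

1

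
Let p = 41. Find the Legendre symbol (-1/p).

1

First reduce: -1 ≡ 40 (mod 41).
Pull out 2^3: since 41 ≡ 1 (mod 8), (2/41) = +1, so (2/41)^3 = +1.
Reciprocity: 5 ≡ 1 and 41 ≡ 1 (mod 4), so (5/41) = +(41/5).
Reduce top mod 5: now compute (1/5).
Reached (1/5) = 1. Collecting the sign flips along the way, the symbol is +1.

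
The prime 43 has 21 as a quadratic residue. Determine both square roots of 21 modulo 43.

Since 43 ≡ 3 (mod 4), a square root of 21 is 21^((43+1)/4) = 21^11 mod 43.
Repeated squaring: 21^2≡11, 21^4≡35, 21^8≡21 (mod 43).
21^11 = 21^(8+2+1) ≡ 35 (mod 43).
Check: 35² = 1225 ≡ 21 (mod 43). The two roots are 8 and 35.

8, 35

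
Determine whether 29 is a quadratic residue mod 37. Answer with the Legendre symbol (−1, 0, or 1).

Reciprocity: 29 ≡ 1 and 37 ≡ 1 (mod 4), so (29/37) = +(37/29).
Reduce top mod 29: now compute (8/29).
Pull out 2^3: since 29 ≡ 5 (mod 8), (2/29) = -1, so (2/29)^3 = -1.
Reached (1/29) = 1. Collecting the sign flips along the way, the symbol is -1.

-1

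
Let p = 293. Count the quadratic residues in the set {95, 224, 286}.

2

(95/293) = +1 → QR.
(224/293) = +1 → QR.
(286/293) = -1 → non-residue.
Total quadratic residues among the 3: 2.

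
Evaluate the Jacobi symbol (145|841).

Reciprocity: 145 ≡ 1 and 841 ≡ 1 (mod 4), so (145/841) = +(841/145).
Reduce top mod 145: now compute (116/145).
Pull out 2^2: since 145 ≡ 1 (mod 8), (2/145) = +1, so (2/145)^2 = +1.
Reciprocity: 29 ≡ 1 and 145 ≡ 1 (mod 4), so (29/145) = +(145/29).
Reduce top mod 29: now compute (0/29).
Top reduces to 0: gcd > 1, so the symbol is 0.

0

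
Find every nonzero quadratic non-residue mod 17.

3 5 6 7 10 11 12 14

Square k = 1,…,8 (k and 17−k give the same square):
1²=1, 2²=4, 3²=9, 4²=16, 5²≡8, 6²≡2, 7²≡15, 8²≡13 (mod 17).
The residues are {1, 2, 4, 8, 9, 13, 15, 16}; the non-residues are the remaining 8 nonzero classes.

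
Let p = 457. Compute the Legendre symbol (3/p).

Reciprocity: 3 ≡ 3 and 457 ≡ 1 (mod 4), so (3/457) = +(457/3).
Reduce top mod 3: now compute (1/3).
Reached (1/3) = 1. Collecting the sign flips along the way, the symbol is +1.

1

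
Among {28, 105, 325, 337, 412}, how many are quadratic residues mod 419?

4

(28/419) = +1 → QR.
(105/419) = +1 → QR.
(325/419) = +1 → QR.
(337/419) = +1 → QR.
(412/419) = -1 → non-residue.
Total quadratic residues among the 5: 4.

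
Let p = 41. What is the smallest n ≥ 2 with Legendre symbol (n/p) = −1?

3

(2/41) = +1, so 2 is a residue.
(3/41) = −1, so 3 is the smallest positive non-residue mod 41.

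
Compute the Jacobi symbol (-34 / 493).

0

First reduce: -34 ≡ 459 (mod 493).
Reciprocity: 459 ≡ 3 and 493 ≡ 1 (mod 4), so (459/493) = +(493/459).
Reduce top mod 459: now compute (34/459).
Pull out 2: since 459 ≡ 3 (mod 8), (2/459) = -1.
Reciprocity: 17 ≡ 1 and 459 ≡ 3 (mod 4), so (17/459) = +(459/17).
Reduce top mod 17: now compute (0/17).
Top reduces to 0: gcd > 1, so the symbol is 0.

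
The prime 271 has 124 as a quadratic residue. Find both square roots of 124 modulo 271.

Since 271 ≡ 3 (mod 4), a square root of 124 is 124^((271+1)/4) = 124^68 mod 271.
Repeated squaring: 124^2≡200, 124^4≡163, 124^8≡11, 124^16≡121, 124^32≡7, 124^64≡49 (mod 271).
124^68 = 124^(64+4) ≡ 128 (mod 271).
Check: 128² = 16384 ≡ 124 (mod 271). The two roots are 128 and 143.

128, 143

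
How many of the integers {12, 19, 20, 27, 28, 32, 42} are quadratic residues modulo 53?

2

(12/53) = -1 → non-residue.
(19/53) = -1 → non-residue.
(20/53) = -1 → non-residue.
(27/53) = -1 → non-residue.
(28/53) = +1 → QR.
(32/53) = -1 → non-residue.
(42/53) = +1 → QR.
Total quadratic residues among the 7: 2.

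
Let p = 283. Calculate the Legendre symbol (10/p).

1

Pull out 2: since 283 ≡ 3 (mod 8), (2/283) = -1.
Reciprocity: 5 ≡ 1 and 283 ≡ 3 (mod 4), so (5/283) = +(283/5).
Reduce top mod 5: now compute (3/5).
Reciprocity: 3 ≡ 3 and 5 ≡ 1 (mod 4), so (3/5) = +(5/3).
Reduce top mod 3: now compute (2/3).
Pull out 2: since 3 ≡ 3 (mod 8), (2/3) = -1.
Reached (1/3) = 1. Collecting the sign flips along the way, the symbol is +1.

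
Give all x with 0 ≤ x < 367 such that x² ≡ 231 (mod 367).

161, 206

Since 367 ≡ 3 (mod 4), a square root of 231 is 231^((367+1)/4) = 231^92 mod 367.
Repeated squaring: 231^2≡146, 231^4≡30, 231^8≡166, 231^16≡31, 231^32≡227, 231^64≡149 (mod 367).
231^92 = 231^(64+16+8+4) ≡ 161 (mod 367).
Check: 161² = 25921 ≡ 231 (mod 367). The two roots are 161 and 206.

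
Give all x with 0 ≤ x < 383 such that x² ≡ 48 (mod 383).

130, 253

Since 383 ≡ 3 (mod 4), a square root of 48 is 48^((383+1)/4) = 48^96 mod 383.
Repeated squaring: 48^2≡6, 48^4≡36, 48^8≡147, 48^16≡161, 48^32≡260, 48^64≡192 (mod 383).
48^96 = 48^(64+32) ≡ 130 (mod 383).
Check: 130² = 16900 ≡ 48 (mod 383). The two roots are 130 and 253.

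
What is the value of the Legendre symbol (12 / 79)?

-1

Euler's criterion: (12/79) ≡ 12^39 (mod 79).
12^2 ≡ 65 (mod 79)
12^4 ≡ 38 (mod 79)
12^8 ≡ 22 (mod 79)
12^16 ≡ 10 (mod 79)
12^32 ≡ 21 (mod 79)
12^39 = 12^(32+4+2+1) ≡ 78 (mod 79).
Result is 78 ≡ −1, so (12/79) = −1.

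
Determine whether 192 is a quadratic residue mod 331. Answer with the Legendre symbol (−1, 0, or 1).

-1

Pull out 2^6: since 331 ≡ 3 (mod 8), (2/331) = -1, so (2/331)^6 = +1.
Reciprocity: 3 ≡ 3 and 331 ≡ 3 (mod 4), so (3/331) = −(331/3).
Reduce top mod 3: now compute (1/3).
Reached (1/3) = 1. Collecting the sign flips along the way, the symbol is -1.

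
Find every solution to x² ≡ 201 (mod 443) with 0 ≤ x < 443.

212, 231

Since 443 ≡ 3 (mod 4), a square root of 201 is 201^((443+1)/4) = 201^111 mod 443.
Repeated squaring: 201^2≡88, 201^4≡213, 201^8≡183, 201^16≡264, 201^32≡145, 201^64≡204 (mod 443).
201^111 = 201^(64+32+8+4+2+1) ≡ 231 (mod 443).
Check: 231² = 53361 ≡ 201 (mod 443). The two roots are 212 and 231.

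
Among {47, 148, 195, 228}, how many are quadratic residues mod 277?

(47/277) = +1 → QR.
(148/277) = -1 → non-residue.
(195/277) = -1 → non-residue.
(228/277) = +1 → QR.
Total quadratic residues among the 4: 2.

2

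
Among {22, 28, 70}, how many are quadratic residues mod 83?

2

(22/83) = -1 → non-residue.
(28/83) = +1 → QR.
(70/83) = +1 → QR.
Total quadratic residues among the 3: 2.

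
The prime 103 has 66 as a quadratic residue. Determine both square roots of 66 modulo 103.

13, 90

Since 103 ≡ 3 (mod 4), a square root of 66 is 66^((103+1)/4) = 66^26 mod 103.
Repeated squaring: 66^2≡30, 66^4≡76, 66^8≡8, 66^16≡64 (mod 103).
66^26 = 66^(16+8+2) ≡ 13 (mod 103).
Check: 13² = 169 ≡ 66 (mod 103). The two roots are 13 and 90.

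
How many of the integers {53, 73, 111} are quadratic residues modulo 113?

(53/113) = +1 → QR.
(73/113) = -1 → non-residue.
(111/113) = +1 → QR.
Total quadratic residues among the 3: 2.

2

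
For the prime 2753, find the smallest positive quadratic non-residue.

3

(2/2753) = +1, so 2 is a residue.
(3/2753) = −1, so 3 is the smallest positive non-residue mod 2753.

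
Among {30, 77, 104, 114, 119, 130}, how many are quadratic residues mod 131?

2

(30/131) = -1 → non-residue.
(77/131) = +1 → QR.
(104/131) = -1 → non-residue.
(114/131) = +1 → QR.
(119/131) = -1 → non-residue.
(130/131) = -1 → non-residue.
Total quadratic residues among the 6: 2.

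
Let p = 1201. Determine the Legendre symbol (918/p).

Pull out 2: since 1201 ≡ 1 (mod 8), (2/1201) = +1.
Reciprocity: 459 ≡ 3 and 1201 ≡ 1 (mod 4), so (459/1201) = +(1201/459).
Reduce top mod 459: now compute (283/459).
Reciprocity: 283 ≡ 3 and 459 ≡ 3 (mod 4), so (283/459) = −(459/283).
Reduce top mod 283: now compute (176/283).
Pull out 2^4: since 283 ≡ 3 (mod 8), (2/283) = -1, so (2/283)^4 = +1.
Reciprocity: 11 ≡ 3 and 283 ≡ 3 (mod 4), so (11/283) = −(283/11).
Reduce top mod 11: now compute (8/11).
Pull out 2^3: since 11 ≡ 3 (mod 8), (2/11) = -1, so (2/11)^3 = -1.
Reached (1/11) = 1. Collecting the sign flips along the way, the symbol is -1.

-1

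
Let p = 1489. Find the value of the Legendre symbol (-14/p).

-1

First reduce: -14 ≡ 1475 (mod 1489).
Reciprocity: 1475 ≡ 3 and 1489 ≡ 1 (mod 4), so (1475/1489) = +(1489/1475).
Reduce top mod 1475: now compute (14/1475).
Pull out 2: since 1475 ≡ 3 (mod 8), (2/1475) = -1.
Reciprocity: 7 ≡ 3 and 1475 ≡ 3 (mod 4), so (7/1475) = −(1475/7).
Reduce top mod 7: now compute (5/7).
Reciprocity: 5 ≡ 1 and 7 ≡ 3 (mod 4), so (5/7) = +(7/5).
Reduce top mod 5: now compute (2/5).
Pull out 2: since 5 ≡ 5 (mod 8), (2/5) = -1.
Reached (1/5) = 1. Collecting the sign flips along the way, the symbol is -1.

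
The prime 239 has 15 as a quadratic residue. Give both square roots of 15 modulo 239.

Since 239 ≡ 3 (mod 4), a square root of 15 is 15^((239+1)/4) = 15^60 mod 239.
Repeated squaring: 15^2≡225, 15^4≡196, 15^8≡176, 15^16≡145, 15^32≡232 (mod 239).
15^60 = 15^(32+16+8+4) ≡ 60 (mod 239).
Check: 60² = 3600 ≡ 15 (mod 239). The two roots are 60 and 179.

60, 179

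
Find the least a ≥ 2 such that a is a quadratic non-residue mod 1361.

3

(2/1361) = +1, so 2 is a residue.
(3/1361) = −1, so 3 is the smallest positive non-residue mod 1361.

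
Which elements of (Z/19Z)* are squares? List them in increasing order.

1, 4, 5, 6, 7, 9, 11, 16, 17

Square k = 1,…,9 (k and 19−k give the same square):
1²=1, 2²=4, 3²=9, 4²=16, 5²≡6, 6²≡17, 7²≡11, 8²≡7, 9²≡5 (mod 19).
So the quadratic residues mod 19 are {1, 4, 5, 6, 7, 9, 11, 16, 17}.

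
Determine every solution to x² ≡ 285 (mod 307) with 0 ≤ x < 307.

63, 244

Since 307 ≡ 3 (mod 4), a square root of 285 is 285^((307+1)/4) = 285^77 mod 307.
Repeated squaring: 285^2≡177, 285^4≡15, 285^8≡225, 285^16≡277, 285^32≡286, 285^64≡134 (mod 307).
285^77 = 285^(64+8+4+1) ≡ 63 (mod 307).
Check: 63² = 3969 ≡ 285 (mod 307). The two roots are 63 and 244.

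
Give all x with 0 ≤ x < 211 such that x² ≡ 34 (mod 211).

Since 211 ≡ 3 (mod 4), a square root of 34 is 34^((211+1)/4) = 34^53 mod 211.
Repeated squaring: 34^2≡101, 34^4≡73, 34^8≡54, 34^16≡173, 34^32≡178 (mod 211).
34^53 = 34^(32+16+4+1) ≡ 178 (mod 211).
Check: 178² = 31684 ≡ 34 (mod 211). The two roots are 33 and 178.

33, 178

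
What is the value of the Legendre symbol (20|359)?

Pull out 2^2: since 359 ≡ 7 (mod 8), (2/359) = +1, so (2/359)^2 = +1.
Reciprocity: 5 ≡ 1 and 359 ≡ 3 (mod 4), so (5/359) = +(359/5).
Reduce top mod 5: now compute (4/5).
Pull out 2^2: since 5 ≡ 5 (mod 8), (2/5) = -1, so (2/5)^2 = +1.
Reached (1/5) = 1. Collecting the sign flips along the way, the symbol is +1.

1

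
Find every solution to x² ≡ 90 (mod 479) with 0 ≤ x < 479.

Since 479 ≡ 3 (mod 4), a square root of 90 is 90^((479+1)/4) = 90^120 mod 479.
Repeated squaring: 90^2≡436, 90^4≡412, 90^8≡178, 90^16≡70, 90^32≡110, 90^64≡125 (mod 479).
90^120 = 90^(64+32+16+8) ≡ 112 (mod 479).
Check: 112² = 12544 ≡ 90 (mod 479). The two roots are 112 and 367.

112, 367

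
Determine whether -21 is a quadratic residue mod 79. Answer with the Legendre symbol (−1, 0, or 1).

-1

First reduce: -21 ≡ 58 (mod 79).
Pull out 2: since 79 ≡ 7 (mod 8), (2/79) = +1.
Reciprocity: 29 ≡ 1 and 79 ≡ 3 (mod 4), so (29/79) = +(79/29).
Reduce top mod 29: now compute (21/29).
Reciprocity: 21 ≡ 1 and 29 ≡ 1 (mod 4), so (21/29) = +(29/21).
Reduce top mod 21: now compute (8/21).
Pull out 2^3: since 21 ≡ 5 (mod 8), (2/21) = -1, so (2/21)^3 = -1.
Reached (1/21) = 1. Collecting the sign flips along the way, the symbol is -1.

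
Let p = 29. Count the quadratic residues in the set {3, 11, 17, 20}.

1

(3/29) = -1 → non-residue.
(11/29) = -1 → non-residue.
(17/29) = -1 → non-residue.
(20/29) = +1 → QR.
Total quadratic residues among the 4: 1.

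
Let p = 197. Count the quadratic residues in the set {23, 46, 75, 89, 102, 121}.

(23/197) = +1 → QR.
(46/197) = -1 → non-residue.
(75/197) = -1 → non-residue.
(89/197) = -1 → non-residue.
(102/197) = -1 → non-residue.
(121/197) = +1 → QR.
Total quadratic residues among the 6: 2.

2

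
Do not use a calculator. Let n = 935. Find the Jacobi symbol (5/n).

0

Reciprocity: 5 ≡ 1 and 935 ≡ 3 (mod 4), so (5/935) = +(935/5).
Reduce top mod 5: now compute (0/5).
Top reduces to 0: gcd > 1, so the symbol is 0.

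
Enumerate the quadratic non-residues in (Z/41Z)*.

3 6 7 11 12 13 14 15 17 19 22 24 26 27 28 29 30 34 35 38

Square k = 1,…,20 (k and 41−k give the same square):
1²=1, 2²=4, 3²=9, 4²=16, 5²=25, 6²=36, 7²≡8, 8²≡23, 9²≡40, 10²≡18, 11²≡39, 12²≡21, 13²≡5, 14²≡32, 15²≡20, 16²≡10, 17²≡2, 18²≡37, 19²≡33, 20²≡31 (mod 41).
The residues are {1, 2, 4, 5, 8, 9, 10, 16, 18, 20, 21, 23, 25, 31, 32, 33, 36, 37, 39, 40}; the non-residues are the remaining 20 nonzero classes.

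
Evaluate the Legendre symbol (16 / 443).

1

Euler's criterion: (16/443) ≡ 16^221 (mod 443).
16^2 ≡ 256 (mod 443)
16^4 ≡ 415 (mod 443)
16^8 ≡ 341 (mod 443)
16^16 ≡ 215 (mod 443)
16^32 ≡ 153 (mod 443)
16^64 ≡ 373 (mod 443)
16^128 ≡ 27 (mod 443)
16^221 = 16^(128+64+16+8+4+1) ≡ 1 (mod 443).
Result is 1, so (16/443) = 1.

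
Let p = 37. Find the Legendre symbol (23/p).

-1

Reciprocity: 23 ≡ 3 and 37 ≡ 1 (mod 4), so (23/37) = +(37/23).
Reduce top mod 23: now compute (14/23).
Pull out 2: since 23 ≡ 7 (mod 8), (2/23) = +1.
Reciprocity: 7 ≡ 3 and 23 ≡ 3 (mod 4), so (7/23) = −(23/7).
Reduce top mod 7: now compute (2/7).
Pull out 2: since 7 ≡ 7 (mod 8), (2/7) = +1.
Reached (1/7) = 1. Collecting the sign flips along the way, the symbol is -1.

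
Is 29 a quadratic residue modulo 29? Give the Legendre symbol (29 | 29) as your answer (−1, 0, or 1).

First reduce: 29 ≡ 0 (mod 29).
Top reduces to 0: gcd > 1, so the symbol is 0.

0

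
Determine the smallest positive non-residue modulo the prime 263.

5

(2/263) = +1, so 2 is a residue.
(3/263) = +1, so 3 is a residue.
(4/263) = +1, so 4 is a residue.
(5/263) = −1, so 5 is the smallest positive non-residue mod 263.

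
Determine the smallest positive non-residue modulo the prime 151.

(2/151) = +1, so 2 is a residue.
(3/151) = −1, so 3 is the smallest positive non-residue mod 151.

3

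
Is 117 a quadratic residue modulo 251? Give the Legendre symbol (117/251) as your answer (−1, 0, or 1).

Reciprocity: 117 ≡ 1 and 251 ≡ 3 (mod 4), so (117/251) = +(251/117).
Reduce top mod 117: now compute (17/117).
Reciprocity: 17 ≡ 1 and 117 ≡ 1 (mod 4), so (17/117) = +(117/17).
Reduce top mod 17: now compute (15/17).
Reciprocity: 15 ≡ 3 and 17 ≡ 1 (mod 4), so (15/17) = +(17/15).
Reduce top mod 15: now compute (2/15).
Pull out 2: since 15 ≡ 7 (mod 8), (2/15) = +1.
Reached (1/15) = 1. Collecting the sign flips along the way, the symbol is +1.

1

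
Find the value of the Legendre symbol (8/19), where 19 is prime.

Pull out 2^3: since 19 ≡ 3 (mod 8), (2/19) = -1, so (2/19)^3 = -1.
Reached (1/19) = 1. Collecting the sign flips along the way, the symbol is -1.

-1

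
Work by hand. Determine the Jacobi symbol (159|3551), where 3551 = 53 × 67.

Reciprocity: 159 ≡ 3 and 3551 ≡ 3 (mod 4), so (159/3551) = −(3551/159).
Reduce top mod 159: now compute (53/159).
Reciprocity: 53 ≡ 1 and 159 ≡ 3 (mod 4), so (53/159) = +(159/53).
Reduce top mod 53: now compute (0/53).
Top reduces to 0: gcd > 1, so the symbol is 0.

0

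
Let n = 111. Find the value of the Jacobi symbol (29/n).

Reciprocity: 29 ≡ 1 and 111 ≡ 3 (mod 4), so (29/111) = +(111/29).
Reduce top mod 29: now compute (24/29).
Pull out 2^3: since 29 ≡ 5 (mod 8), (2/29) = -1, so (2/29)^3 = -1.
Reciprocity: 3 ≡ 3 and 29 ≡ 1 (mod 4), so (3/29) = +(29/3).
Reduce top mod 3: now compute (2/3).
Pull out 2: since 3 ≡ 3 (mod 8), (2/3) = -1.
Reached (1/3) = 1. Collecting the sign flips along the way, the symbol is +1.

1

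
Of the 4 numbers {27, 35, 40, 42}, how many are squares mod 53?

(27/53) = -1 → non-residue.
(35/53) = -1 → non-residue.
(40/53) = +1 → QR.
(42/53) = +1 → QR.
Total quadratic residues among the 4: 2.

2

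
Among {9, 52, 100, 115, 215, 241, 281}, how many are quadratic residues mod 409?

4

(9/409) = +1 → QR.
(52/409) = -1 → non-residue.
(100/409) = +1 → QR.
(115/409) = +1 → QR.
(215/409) = -1 → non-residue.
(241/409) = -1 → non-residue.
(281/409) = +1 → QR.
Total quadratic residues among the 7: 4.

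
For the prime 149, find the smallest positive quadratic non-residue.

2

(2/149) = −1, so 2 is the smallest positive non-residue mod 149.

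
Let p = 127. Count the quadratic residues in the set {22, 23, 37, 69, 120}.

(22/127) = +1 → QR.
(23/127) = -1 → non-residue.
(37/127) = +1 → QR.
(69/127) = +1 → QR.
(120/127) = +1 → QR.
Total quadratic residues among the 5: 4.

4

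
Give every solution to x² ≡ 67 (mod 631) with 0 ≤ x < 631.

Since 631 ≡ 3 (mod 4), a square root of 67 is 67^((631+1)/4) = 67^158 mod 631.
Repeated squaring: 67^2≡72, 67^4≡136, 67^8≡197, 67^16≡318, 67^32≡164, 67^64≡394, 67^128≡10 (mod 631).
67^158 = 67^(128+16+8+4+2) ≡ 163 (mod 631).
Check: 163² = 26569 ≡ 67 (mod 631). The two roots are 163 and 468.

163, 468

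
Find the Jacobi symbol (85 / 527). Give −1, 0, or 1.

0

Reciprocity: 85 ≡ 1 and 527 ≡ 3 (mod 4), so (85/527) = +(527/85).
Reduce top mod 85: now compute (17/85).
Reciprocity: 17 ≡ 1 and 85 ≡ 1 (mod 4), so (17/85) = +(85/17).
Reduce top mod 17: now compute (0/17).
Top reduces to 0: gcd > 1, so the symbol is 0.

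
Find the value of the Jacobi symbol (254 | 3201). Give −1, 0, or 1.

1

Pull out 2: since 3201 ≡ 1 (mod 8), (2/3201) = +1.
Reciprocity: 127 ≡ 3 and 3201 ≡ 1 (mod 4), so (127/3201) = +(3201/127).
Reduce top mod 127: now compute (26/127).
Pull out 2: since 127 ≡ 7 (mod 8), (2/127) = +1.
Reciprocity: 13 ≡ 1 and 127 ≡ 3 (mod 4), so (13/127) = +(127/13).
Reduce top mod 13: now compute (10/13).
Pull out 2: since 13 ≡ 5 (mod 8), (2/13) = -1.
Reciprocity: 5 ≡ 1 and 13 ≡ 1 (mod 4), so (5/13) = +(13/5).
Reduce top mod 5: now compute (3/5).
Reciprocity: 3 ≡ 3 and 5 ≡ 1 (mod 4), so (3/5) = +(5/3).
Reduce top mod 3: now compute (2/3).
Pull out 2: since 3 ≡ 3 (mod 8), (2/3) = -1.
Reached (1/3) = 1. Collecting the sign flips along the way, the symbol is +1.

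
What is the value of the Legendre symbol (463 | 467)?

-1

Euler's criterion: (463/467) ≡ 463^233 (mod 467).
463^2 ≡ 16 (mod 467)
463^4 ≡ 256 (mod 467)
463^8 ≡ 156 (mod 467)
463^16 ≡ 52 (mod 467)
463^32 ≡ 369 (mod 467)
463^64 ≡ 264 (mod 467)
463^128 ≡ 113 (mod 467)
463^233 = 463^(128+64+32+8+1) ≡ 466 (mod 467).
Result is 466 ≡ −1, so (463/467) = −1.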